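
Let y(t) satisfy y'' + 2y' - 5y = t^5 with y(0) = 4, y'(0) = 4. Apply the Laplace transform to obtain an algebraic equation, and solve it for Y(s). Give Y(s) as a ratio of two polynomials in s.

Transform both sides with L{·}.
The derivative rules (L{y''} = s^2 Y - s·y(0) - y'(0) and L{y'} = sY - y(0), with y(0) = 4, y'(0) = 4) turn the left side into (s^2 + 2*s - 5)Y - (4*s + 12).
The right side is L{t^5} = 120/s^6.
So (s^2 + 2*s - 5)Y = 120/s^6 + (4*s + 12).
Solve for Y(s) and write it as one ratio of polynomials.

Y(s) = (4*s^7 + 12*s^6 + 120)/(s^8 + 2*s^7 - 5*s^6)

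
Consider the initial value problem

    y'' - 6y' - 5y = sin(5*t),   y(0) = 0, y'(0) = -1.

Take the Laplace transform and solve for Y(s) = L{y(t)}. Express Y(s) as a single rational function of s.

Y(s) = (-s^2 - 20)/(s^4 - 6*s^3 + 20*s^2 - 150*s - 125)

Take the Laplace transform of both sides.
The derivative rules (L{y''} = s^2 Y - s·y(0) - y'(0) and L{y'} = sY - y(0), with y(0) = 0, y'(0) = -1) turn the left side into (s^2 - 6*s - 5)Y - (-1).
The right side is L{sin(5*t)} = 5/(s^2 + 25).
So (s^2 - 6*s - 5)Y = 5/(s^2 + 25) + (-1).
Divide through and combine into a single rational function.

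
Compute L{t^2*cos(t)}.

L{cos(t)} = s/(s^2 + 1).
Then apply L{t^2·g(t)} = (-1)^2 d^2/ds^2[G(s)] with G(s) = s/(s^2 + 1):
differentiating 2 times and applying the sign gives 2*s*(s^2 - 3)/(s^2 + 1)^3.

2*s*(s^2 - 3)/(s^2 + 1)^3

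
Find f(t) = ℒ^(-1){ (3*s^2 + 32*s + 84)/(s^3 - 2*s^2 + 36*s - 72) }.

f(t) = 4*exp(2*t) + 5*sin(6*t) - cos(6*t)

Factor the denominator: s^3 - 2*s^2 + 36*s - 72 = (s - 2)*(s^2 + 36).
Partial fraction decomposition gives [4/(s - 2)] + [-s/(s^2 + 36)] + [30/(s^2 + 36)].
Invert each term: 4/(s - 2) ↔ 4e^(2t); -1·s/(s^2 + 36) ↔ -cos(6t); 5·6/(s^2 + 36) ↔ 5sin(6t).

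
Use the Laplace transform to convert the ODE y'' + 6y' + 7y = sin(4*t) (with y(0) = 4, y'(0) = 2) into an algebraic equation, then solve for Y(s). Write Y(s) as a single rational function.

Y(s) = (4*s^3 + 26*s^2 + 64*s + 420)/(s^4 + 6*s^3 + 23*s^2 + 96*s + 112)

Apply the Laplace transform to the equation.
With L{y''} = s^2 Y - s·y(0) - y'(0) and L{y'} = sY - y(0), with y(0) = 4, y'(0) = 2: the LHS transforms to (s^2 + 6*s + 7)Y - (4*s + 26).
The right side is L{sin(4*t)} = 4/(s^2 + 16).
So (s^2 + 6*s + 7)Y = 4/(s^2 + 16) + (4*s + 26).
Divide through and combine into a single rational function.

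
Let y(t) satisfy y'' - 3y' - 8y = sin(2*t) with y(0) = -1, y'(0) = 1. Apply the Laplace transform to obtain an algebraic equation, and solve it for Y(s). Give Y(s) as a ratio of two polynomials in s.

Apply the Laplace transform to the equation.
With L{y''} = s^2 Y - s·y(0) - y'(0) and L{y'} = sY - y(0), with y(0) = -1, y'(0) = 1: the LHS transforms to (s^2 - 3*s - 8)Y - (-s + 4).
The right side is L{sin(2*t)} = 2/(s^2 + 4).
So (s^2 - 3*s - 8)Y = 2/(s^2 + 4) + (-s + 4).
Solve for Y(s) and write it as one ratio of polynomials.

Y(s) = (-s^3 + 4*s^2 - 4*s + 18)/(s^4 - 3*s^3 - 4*s^2 - 12*s - 32)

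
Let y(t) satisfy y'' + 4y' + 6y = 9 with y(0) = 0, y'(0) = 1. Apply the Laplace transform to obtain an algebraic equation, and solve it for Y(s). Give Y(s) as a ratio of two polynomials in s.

Laplace-transform each side.
Using L{y''} = s^2 Y - s·y(0) - y'(0) and L{y'} = sY - y(0), with y(0) = 0, y'(0) = 1, the left side becomes (s^2 + 4*s + 6)Y - (1).
The right side is L{9} = 9/s.
So (s^2 + 4*s + 6)Y = 9/s + (1).
Solve for Y(s) and write it as one ratio of polynomials.

Y(s) = (s + 9)/(s^3 + 4*s^2 + 6*s)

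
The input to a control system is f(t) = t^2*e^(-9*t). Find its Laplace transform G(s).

L{e^(-9t)} = 1/(s + 9).
Then apply L{t^2·g(t)} = (-1)^2 d^2/ds^2[H(s)] with H(s) = 1/(s + 9):
differentiating 2 times and applying the sign gives 2/(s + 9)^3.

G(s) = 2/(s + 9)^3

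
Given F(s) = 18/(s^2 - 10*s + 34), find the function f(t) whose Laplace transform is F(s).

f(t) = 6*exp(5*t)*sin(3*t)

Rewrite the denominator: s^2 - 10*s + 34 = (s - 5)^2 + 9.
The form in (s - 5) signals a first-shifting-theorem factor e^(5t).
Since L{sin(3t)} = 3/(s^2 + 9), the inverse is e^(5*t)*sin(3*t), scaled by 6.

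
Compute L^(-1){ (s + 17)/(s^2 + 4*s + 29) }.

3*exp(-2*t)*sin(5*t) + exp(-2*t)*cos(5*t)

Complete the square in the denominator: s^2 + 4*s + 29 = (s + 2)^2 + 5^2.
Split the numerator to match: s + 17 = 1·(s + 2) + 3·5.
Invert each term: 1·(s + 2)/((s + 2)^2 + 25) ↔ e^(-2t)cos(5t); 3·5/((s + 2)^2 + 25) ↔ 3e^(-2t)sin(5t).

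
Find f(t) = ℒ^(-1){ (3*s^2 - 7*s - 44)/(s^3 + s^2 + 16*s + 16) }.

f(t) = -3*sin(4*t) + 5*cos(4*t) - 2*exp(-t)

Factor the denominator: s^3 + s^2 + 16*s + 16 = (s + 1)*(s^2 + 16).
Partial fraction decomposition gives [-2/(s + 1)] + [5*s/(s^2 + 16)] + [-12/(s^2 + 16)].
Invert each term: -2/(s + 1) ↔ -2e^(-t); 5·s/(s^2 + 16) ↔ 5cos(4t); -3·4/(s^2 + 16) ↔ -3sin(4t).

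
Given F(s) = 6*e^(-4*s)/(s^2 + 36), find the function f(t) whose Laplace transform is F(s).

The factor e^(-4s) signals a time shift by c = 4 (second shifting theorem).
L{sin(6t)} = 6/(s^2 + 36), so L^-1{6/(s^2 + 36)} = sin(6*t).
Hence the inverse is u(t - 4) times that function evaluated at t - 4.

f(t) = Heaviside(t - 4)*(sin(6*t - 24))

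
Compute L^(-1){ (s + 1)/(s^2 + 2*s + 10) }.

Rewrite the denominator: s^2 + 2*s + 10 = (s + 1)^2 + 9.
The form in (s + 1) signals a first-shifting-theorem factor e^(-t).
Since L{cos(3t)} = s/(s^2 + 9), the inverse is exp(-t)*cos(3*t).

exp(-t)*cos(3*t)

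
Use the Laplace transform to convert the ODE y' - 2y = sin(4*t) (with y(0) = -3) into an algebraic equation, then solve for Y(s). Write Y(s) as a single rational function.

Y(s) = (-3*s^2 - 44)/(s^3 - 2*s^2 + 16*s - 32)

Take the Laplace transform of both sides.
The derivative rules (L{y'} = sY - y(0) = sY - (-3)) turn the left side into (s - 2)Y - (-3).
The right side is L{sin(4*t)} = 4/(s^2 + 16).
So (s - 2)Y = 4/(s^2 + 16) + (-3).
Divide through and combine into a single rational function.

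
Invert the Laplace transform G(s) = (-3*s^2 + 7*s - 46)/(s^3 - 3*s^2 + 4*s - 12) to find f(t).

Factor the denominator: s^3 - 3*s^2 + 4*s - 12 = (s - 3)*(s^2 + 4).
Partial fraction decomposition gives [-4/(s - 3)] + [s/(s^2 + 4)] + [10/(s^2 + 4)].
Invert each term: -4/(s - 3) ↔ -4e^(3t); 1·s/(s^2 + 4) ↔ cos(2t); 5·2/(s^2 + 4) ↔ 5sin(2t).

f(t) = -4*exp(3*t) + 5*sin(2*t) + cos(2*t)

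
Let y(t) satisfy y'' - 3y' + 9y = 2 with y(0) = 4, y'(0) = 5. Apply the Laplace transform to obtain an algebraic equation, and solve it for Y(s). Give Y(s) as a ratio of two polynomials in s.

Transform both sides with L{·}.
With L{y''} = s^2 Y - s·y(0) - y'(0) and L{y'} = sY - y(0), with y(0) = 4, y'(0) = 5: the LHS transforms to (s^2 - 3*s + 9)Y - (4*s - 7).
The right side is L{2} = 2/s.
So (s^2 - 3*s + 9)Y = 2/s + (4*s - 7).
Isolate Y and clear denominators.

Y(s) = (4*s^2 - 7*s + 2)/(s^3 - 3*s^2 + 9*s)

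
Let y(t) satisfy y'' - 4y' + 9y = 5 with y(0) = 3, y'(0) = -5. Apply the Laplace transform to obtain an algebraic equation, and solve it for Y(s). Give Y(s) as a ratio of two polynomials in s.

Y(s) = (3*s^2 - 17*s + 5)/(s^3 - 4*s^2 + 9*s)

Apply the Laplace transform to the equation.
The derivative rules (L{y''} = s^2 Y - s·y(0) - y'(0) and L{y'} = sY - y(0), with y(0) = 3, y'(0) = -5) turn the left side into (s^2 - 4*s + 9)Y - (3*s - 17).
The right side is L{5} = 5/s.
So (s^2 - 4*s + 9)Y = 5/s + (3*s - 17).
Divide through and combine into a single rational function.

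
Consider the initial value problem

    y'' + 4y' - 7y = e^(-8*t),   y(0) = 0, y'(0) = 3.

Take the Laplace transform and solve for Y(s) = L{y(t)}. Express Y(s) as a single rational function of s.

Laplace-transform each side.
The derivative rules (L{y''} = s^2 Y - s·y(0) - y'(0) and L{y'} = sY - y(0), with y(0) = 0, y'(0) = 3) turn the left side into (s^2 + 4*s - 7)Y - (3).
The right side is L{e^(-8*t)} = 1/(s + 8).
So (s^2 + 4*s - 7)Y = 1/(s + 8) + (3).
Solve for Y(s) and write it as one ratio of polynomials.

Y(s) = (3*s + 25)/(s^3 + 12*s^2 + 25*s - 56)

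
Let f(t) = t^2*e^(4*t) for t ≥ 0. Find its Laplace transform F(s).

F(s) = 2/(s - 4)^3

L{e^(4t)} = 1/(s - 4).
Then apply L{t^2·g(t)} = (-1)^2 d^2/ds^2[G(s)] with G(s) = 1/(s - 4):
differentiating 2 times and applying the sign gives 2/(s - 4)^3.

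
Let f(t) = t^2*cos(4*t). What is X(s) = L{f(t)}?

X(s) = 2*s*(s^2 - 48)/(s^2 + 16)^3

L{cos(4t)} = s/(s^2 + 16).
Then apply L{t^2·g(t)} = (-1)^2 d^2/ds^2[G(s)] with G(s) = s/(s^2 + 16):
differentiating 2 times and applying the sign gives 2*s*(s^2 - 48)/(s^2 + 16)^3.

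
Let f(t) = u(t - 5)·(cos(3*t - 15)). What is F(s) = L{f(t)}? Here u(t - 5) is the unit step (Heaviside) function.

F(s) = s*exp(-5*s)/(s^2 + 9)

By the second shifting theorem, L{u(t - c)·g(t - c)} = e^(-cs)·G(s) with c = 5 and G(s) = L{g(t)}.
L{cos(3t)} = s/(s^2 + 9).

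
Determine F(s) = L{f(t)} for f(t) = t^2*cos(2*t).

F(s) = 2*s*(s^2 - 12)/(s^2 + 4)^3

L{cos(2t)} = s/(s^2 + 4).
Then apply L{t^2·g(t)} = (-1)^2 d^2/ds^2[G(s)] with G(s) = s/(s^2 + 4):
differentiating 2 times and applying the sign gives 2*s*(s^2 - 12)/(s^2 + 4)^3.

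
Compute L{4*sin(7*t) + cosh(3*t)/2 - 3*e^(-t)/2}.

By linearity of the Laplace transform, transform each term separately.
(4)·[L{sin(7t)} = 7/(s^2 + 49)]; (-3/2)·[L{e^(-t)} = 1/(s + 1)]; (1/2)·[L{cosh(3t)} = s/(s^2 - 9)].

s/(2*(s^2 - 9)) + 28/(s^2 + 49) - 3/(2*(s + 1))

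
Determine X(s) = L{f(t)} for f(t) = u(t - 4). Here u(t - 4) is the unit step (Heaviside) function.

X(s) = exp(-4*s)/s

By the second shifting theorem, L{u(t - c)·g(t - c)} = e^(-cs)·G(s) with c = 4 and G(s) = L{g(t)}.
L{1} = 1/s.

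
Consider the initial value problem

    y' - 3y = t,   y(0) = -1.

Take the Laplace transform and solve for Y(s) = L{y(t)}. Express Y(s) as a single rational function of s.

Transform both sides with L{·}.
The derivative rules (L{y'} = sY - y(0) = sY - (-1)) turn the left side into (s - 3)Y - (-1).
The right side is L{t} = s^(-2).
So (s - 3)Y = s^(-2) + (-1).
Isolate Y and clear denominators.

Y(s) = (-s^2 + 1)/(s^3 - 3*s^2)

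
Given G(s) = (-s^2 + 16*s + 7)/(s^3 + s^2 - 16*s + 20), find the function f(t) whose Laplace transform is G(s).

f(t) = 5*t*exp(2*t) + exp(2*t) - 2*exp(-5*t)

Factor the denominator: s^3 + s^2 - 16*s + 20 = (s - 2)^2*(s + 5).
Partial fraction decomposition gives [1/(s - 2)] + [5/(s - 2)^2] + [-2/(s + 5)].
Invert each term: 1/(s - 2) ↔ e^(2t); 5/(s - 2)^2 ↔ 5t·e^(2t); -2/(s + 5) ↔ -2e^(-5t).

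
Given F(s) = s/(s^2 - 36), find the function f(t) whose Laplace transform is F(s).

f(t) = cosh(6*t)

Since L{cosh(6t)} = s/(s^2 - 36), the inverse is cosh(6*t).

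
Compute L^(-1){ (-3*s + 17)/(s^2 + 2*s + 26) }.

Complete the square in the denominator: s^2 + 2*s + 26 = (s + 1)^2 + 5^2.
Split the numerator to match: -3*s + 17 = -3·(s + 1) + 4·5.
Invert each term: -3·(s + 1)/((s + 1)^2 + 25) ↔ -3e^(-t)cos(5t); 4·5/((s + 1)^2 + 25) ↔ 4e^(-t)sin(5t).

4*exp(-t)*sin(5*t) - 3*exp(-t)*cos(5*t)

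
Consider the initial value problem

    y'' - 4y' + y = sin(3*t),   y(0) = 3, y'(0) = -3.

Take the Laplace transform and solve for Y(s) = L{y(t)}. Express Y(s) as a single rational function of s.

Y(s) = (3*s^3 - 15*s^2 + 27*s - 132)/(s^4 - 4*s^3 + 10*s^2 - 36*s + 9)

Laplace-transform each side.
The derivative rules (L{y''} = s^2 Y - s·y(0) - y'(0) and L{y'} = sY - y(0), with y(0) = 3, y'(0) = -3) turn the left side into (s^2 - 4*s + 1)Y - (3*s - 15).
The right side is L{sin(3*t)} = 3/(s^2 + 9).
So (s^2 - 4*s + 1)Y = 3/(s^2 + 9) + (3*s - 15).
Divide through and combine into a single rational function.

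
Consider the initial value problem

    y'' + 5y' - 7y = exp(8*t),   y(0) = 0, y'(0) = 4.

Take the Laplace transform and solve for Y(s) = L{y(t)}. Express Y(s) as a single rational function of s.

Y(s) = (4*s - 31)/(s^3 - 3*s^2 - 47*s + 56)

Apply the Laplace transform to the equation.
With L{y''} = s^2 Y - s·y(0) - y'(0) and L{y'} = sY - y(0), with y(0) = 0, y'(0) = 4: the LHS transforms to (s^2 + 5*s - 7)Y - (4).
The right side is L{exp(8*t)} = 1/(s - 8).
So (s^2 + 5*s - 7)Y = 1/(s - 8) + (4).
Divide through and combine into a single rational function.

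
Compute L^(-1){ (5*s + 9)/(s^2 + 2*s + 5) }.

Complete the square in the denominator: s^2 + 2*s + 5 = (s + 1)^2 + 2^2.
Split the numerator to match: 5*s + 9 = 5·(s + 1) + 2·2.
Invert each term: 5·(s + 1)/((s + 1)^2 + 4) ↔ 5e^(-t)cos(2t); 2·2/((s + 1)^2 + 4) ↔ 2e^(-t)sin(2t).

2*exp(-t)*sin(2*t) + 5*exp(-t)*cos(2*t)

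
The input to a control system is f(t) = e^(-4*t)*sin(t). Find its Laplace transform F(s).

L{sin(t)} = 1/(s^2 + 1).
By the first shifting theorem, multiplying by e^(-4t) replaces s with s + 4.

F(s) = 1/((s + 4)^2 + 1)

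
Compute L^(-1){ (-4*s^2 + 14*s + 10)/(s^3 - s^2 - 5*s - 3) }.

2*t*exp(-t) + exp(3*t) - 5*exp(-t)

Factor the denominator: s^3 - s^2 - 5*s - 3 = (s - 3)*(s + 1)^2.
Partial fraction decomposition gives [-5/(s + 1)] + [2/(s + 1)^2] + [1/(s - 3)].
Invert each term: -5/(s + 1) ↔ -5e^(-t); 2/(s + 1)^2 ↔ 2t·e^(-t); 1/(s - 3) ↔ e^(3t).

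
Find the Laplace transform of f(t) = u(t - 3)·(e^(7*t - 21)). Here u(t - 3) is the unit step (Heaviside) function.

exp(-3*s)/(s - 7)

By the second shifting theorem, L{u(t - c)·g(t - c)} = e^(-cs)·G(s) with c = 3 and G(s) = L{g(t)}.
L{e^(7t)} = 1/(s - 7).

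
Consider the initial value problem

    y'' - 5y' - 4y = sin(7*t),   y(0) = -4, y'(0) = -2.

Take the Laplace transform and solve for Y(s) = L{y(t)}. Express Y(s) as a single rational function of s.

Y(s) = (-4*s^3 + 18*s^2 - 196*s + 889)/(s^4 - 5*s^3 + 45*s^2 - 245*s - 196)

Laplace-transform each side.
With L{y''} = s^2 Y - s·y(0) - y'(0) and L{y'} = sY - y(0), with y(0) = -4, y'(0) = -2: the LHS transforms to (s^2 - 5*s - 4)Y - (-4*s + 18).
The right side is L{sin(7*t)} = 7/(s^2 + 49).
So (s^2 - 5*s - 4)Y = 7/(s^2 + 49) + (-4*s + 18).
Divide through and combine into a single rational function.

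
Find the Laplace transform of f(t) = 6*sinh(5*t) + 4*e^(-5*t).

Apply the Laplace transform termwise.
(6)·[L{sinh(5t)} = 5/(s^2 - 25)]; (4)·[L{e^(-5t)} = 1/(s + 5)].

30/(s^2 - 25) + 4/(s + 5)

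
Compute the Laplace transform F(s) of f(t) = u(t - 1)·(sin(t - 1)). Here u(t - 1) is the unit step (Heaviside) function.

By the second shifting theorem, L{u(t - c)·g(t - c)} = e^(-cs)·G(s) with c = 1 and G(s) = L{g(t)}.
L{sin(t)} = 1/(s^2 + 1).

F(s) = exp(-s)/(s^2 + 1)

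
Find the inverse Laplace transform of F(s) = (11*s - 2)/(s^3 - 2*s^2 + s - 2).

Factor the denominator: s^3 - 2*s^2 + s - 2 = (s - 2)*(s^2 + 1).
Partial fraction decomposition gives [4/(s - 2)] + [-4*s/(s^2 + 1)] + [3/(s^2 + 1)].
Invert each term: 4/(s - 2) ↔ 4e^(2t); -4·s/(s^2 + 1) ↔ -4cos(t); 3·1/(s^2 + 1) ↔ 3sin(t).

4*exp(2*t) + 3*sin(t) - 4*cos(t)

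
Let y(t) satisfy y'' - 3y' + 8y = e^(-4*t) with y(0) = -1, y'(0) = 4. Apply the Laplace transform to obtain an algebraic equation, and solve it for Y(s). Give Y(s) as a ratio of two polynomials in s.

Y(s) = (-s^2 + 3*s + 29)/(s^3 + s^2 - 4*s + 32)

Apply the Laplace transform to the equation.
Using L{y''} = s^2 Y - s·y(0) - y'(0) and L{y'} = sY - y(0), with y(0) = -1, y'(0) = 4, the left side becomes (s^2 - 3*s + 8)Y - (-s + 7).
The right side is L{e^(-4*t)} = 1/(s + 4).
So (s^2 - 3*s + 8)Y = 1/(s + 4) + (-s + 7).
Divide through and combine into a single rational function.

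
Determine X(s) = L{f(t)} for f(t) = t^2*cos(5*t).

X(s) = 2*s*(s^2 - 75)/(s^2 + 25)^3

L{cos(5t)} = s/(s^2 + 25).
Then apply L{t^2·g(t)} = (-1)^2 d^2/ds^2[G(s)] with G(s) = s/(s^2 + 25):
differentiating 2 times and applying the sign gives 2*s*(s^2 - 75)/(s^2 + 25)^3.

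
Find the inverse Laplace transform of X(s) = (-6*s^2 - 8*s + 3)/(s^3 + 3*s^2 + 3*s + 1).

Factor the denominator: s^3 + 3*s^2 + 3*s + 1 = (s + 1)^3.
Partial fraction decomposition gives [-6/(s + 1)] + [4/(s + 1)^2] + [5/(s + 1)^3].
Invert each term: -6/(s + 1) ↔ -6e^(-t); 4/(s + 1)^2 ↔ 4t·e^(-t); 5/(s + 1)^3 ↔ (5/2)t^2·e^(-t).

5*t^2*exp(-t)/2 + 4*t*exp(-t) - 6*exp(-t)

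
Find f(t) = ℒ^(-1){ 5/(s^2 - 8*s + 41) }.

f(t) = exp(4*t)*sin(5*t)

Rewrite the denominator: s^2 - 8*s + 41 = (s - 4)^2 + 25.
The form in (s - 4) signals a first-shifting-theorem factor e^(4t).
Since L{sin(5t)} = 5/(s^2 + 25), the inverse is e^(4*t)*sin(5*t).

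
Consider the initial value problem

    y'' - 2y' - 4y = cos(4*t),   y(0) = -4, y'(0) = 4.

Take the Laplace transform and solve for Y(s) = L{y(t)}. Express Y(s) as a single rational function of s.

Apply the Laplace transform to the equation.
With L{y''} = s^2 Y - s·y(0) - y'(0) and L{y'} = sY - y(0), with y(0) = -4, y'(0) = 4: the LHS transforms to (s^2 - 2*s - 4)Y - (-4*s + 12).
The right side is L{cos(4*t)} = s/(s^2 + 16).
So (s^2 - 2*s - 4)Y = s/(s^2 + 16) + (-4*s + 12).
Divide through and combine into a single rational function.

Y(s) = (-4*s^3 + 12*s^2 - 63*s + 192)/(s^4 - 2*s^3 + 12*s^2 - 32*s - 64)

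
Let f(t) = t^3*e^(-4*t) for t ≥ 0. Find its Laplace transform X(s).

X(s) = 6/(s + 4)^4

L{t^3} = 3!/s^4 = 6/s^4.
By the first shifting theorem, multiplying by e^(-4t) replaces s with s + 4.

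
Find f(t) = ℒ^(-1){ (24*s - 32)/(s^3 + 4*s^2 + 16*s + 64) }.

Factor the denominator: s^3 + 4*s^2 + 16*s + 64 = (s + 4)*(s^2 + 16).
Partial fraction decomposition gives [-4/(s + 4)] + [4*s/(s^2 + 16)] + [8/(s^2 + 16)].
Invert each term: -4/(s + 4) ↔ -4e^(-4t); 4·s/(s^2 + 16) ↔ 4cos(4t); 2·4/(s^2 + 16) ↔ 2sin(4t).

f(t) = 2*sin(4*t) + 4*cos(4*t) - 4*exp(-4*t)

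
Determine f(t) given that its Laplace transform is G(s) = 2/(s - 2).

f(t) = 2*exp(2*t)

Since L{e^(2t)} = 1/(s - 2), the inverse is e^(2*t), scaled by 2.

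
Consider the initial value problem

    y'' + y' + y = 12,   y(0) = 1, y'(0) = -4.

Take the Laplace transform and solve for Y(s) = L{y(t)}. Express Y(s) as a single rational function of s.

Y(s) = (s^2 - 3*s + 12)/(s^3 + s^2 + s)

Take the Laplace transform of both sides.
The derivative rules (L{y''} = s^2 Y - s·y(0) - y'(0) and L{y'} = sY - y(0), with y(0) = 1, y'(0) = -4) turn the left side into (s^2 + s + 1)Y - (s - 3).
The right side is L{12} = 12/s.
So (s^2 + s + 1)Y = 12/s + (s - 3).
Divide through and combine into a single rational function.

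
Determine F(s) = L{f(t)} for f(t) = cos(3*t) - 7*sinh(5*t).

F(s) = s/(s^2 + 9) - 35/(s^2 - 25)

The transform is linear, so treat each term independently.
L{cos(3t)} = s/(s^2 + 9); (-7)·[L{sinh(5t)} = 5/(s^2 - 25)].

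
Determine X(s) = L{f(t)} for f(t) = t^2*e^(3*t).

L{e^(3t)} = 1/(s - 3).
Then apply L{t^2·g(t)} = (-1)^2 d^2/ds^2[G(s)] with G(s) = 1/(s - 3):
differentiating 2 times and applying the sign gives 2/(s - 3)^3.

X(s) = 2/(s - 3)^3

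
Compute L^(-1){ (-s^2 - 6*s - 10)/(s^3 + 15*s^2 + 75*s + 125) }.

Factor the denominator: s^3 + 15*s^2 + 75*s + 125 = (s + 5)^3.
Partial fraction decomposition gives [-1/(s + 5)] + [4/(s + 5)^2] + [-5/(s + 5)^3].
Invert each term: -1/(s + 5) ↔ -e^(-5t); 4/(s + 5)^2 ↔ 4t·e^(-5t); -5/(s + 5)^3 ↔ (-5/2)t^2·e^(-5t).

-5*t^2*exp(-5*t)/2 + 4*t*exp(-5*t) - exp(-5*t)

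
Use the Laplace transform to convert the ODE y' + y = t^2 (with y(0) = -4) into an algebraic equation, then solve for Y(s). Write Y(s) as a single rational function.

Transform both sides with L{·}.
The derivative rules (L{y'} = sY - y(0) = sY - (-4)) turn the left side into (s + 1)Y - (-4).
The right side is L{t^2} = 2/s^3.
So (s + 1)Y = 2/s^3 + (-4).
Divide through and combine into a single rational function.

Y(s) = (-4*s^3 + 2)/(s^4 + s^3)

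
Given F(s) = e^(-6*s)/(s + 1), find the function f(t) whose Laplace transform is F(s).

The factor e^(-6s) signals a time shift by c = 6 (second shifting theorem).
L{e^(-t)} = 1/(s + 1), so L^-1{1/(s + 1)} = e^(-t).
Hence the inverse is u(t - 6) times that function evaluated at t - 6.

f(t) = Heaviside(t - 6)*(exp(-t + 6))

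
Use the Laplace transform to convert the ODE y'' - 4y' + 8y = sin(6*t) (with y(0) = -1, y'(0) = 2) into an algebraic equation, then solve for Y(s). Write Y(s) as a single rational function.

Y(s) = (-s^3 + 6*s^2 - 36*s + 222)/(s^4 - 4*s^3 + 44*s^2 - 144*s + 288)

Apply the Laplace transform to the equation.
With L{y''} = s^2 Y - s·y(0) - y'(0) and L{y'} = sY - y(0), with y(0) = -1, y'(0) = 2: the LHS transforms to (s^2 - 4*s + 8)Y - (-s + 6).
The right side is L{sin(6*t)} = 6/(s^2 + 36).
So (s^2 - 4*s + 8)Y = 6/(s^2 + 36) + (-s + 6).
Isolate Y and clear denominators.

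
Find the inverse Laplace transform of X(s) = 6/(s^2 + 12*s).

Rewrite the denominator: s^2 + 12*s = (s + 6)^2 - 36.
The form in (s + 6) signals a first-shifting-theorem factor e^(-6t).
Since L{sinh(6t)} = 6/(s^2 - 36), the inverse is e^(-6*t)*sinh(6*t).

exp(-6*t)*sinh(6*t)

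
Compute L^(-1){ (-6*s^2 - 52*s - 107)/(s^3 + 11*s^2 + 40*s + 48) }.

Factor the denominator: s^3 + 11*s^2 + 40*s + 48 = (s + 3)*(s + 4)^2.
Partial fraction decomposition gives [-1/(s + 4)] + [-5/(s + 4)^2] + [-5/(s + 3)].
Invert each term: -1/(s + 4) ↔ -e^(-4t); -5/(s + 4)^2 ↔ -5t·e^(-4t); -5/(s + 3) ↔ -5e^(-3t).

-5*t*exp(-4*t) - 5*exp(-3*t) - exp(-4*t)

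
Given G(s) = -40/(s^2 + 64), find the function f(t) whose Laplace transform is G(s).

Since L{sin(8t)} = 8/(s^2 + 64), the inverse is sin(8*t), scaled by -5.

f(t) = -5*sin(8*t)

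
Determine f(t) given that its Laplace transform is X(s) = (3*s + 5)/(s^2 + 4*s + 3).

f(t) = exp(-t) + 2*exp(-3*t)

Factor the denominator: s^2 + 4*s + 3 = (s + 1)*(s + 3).
Partial fraction decomposition gives [2/(s + 3)] + [1/(s + 1)].
Invert each term: 2/(s + 3) ↔ 2e^(-3t); 1/(s + 1) ↔ e^(-t).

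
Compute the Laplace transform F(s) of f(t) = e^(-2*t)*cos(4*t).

F(s) = (s + 2)/((s + 2)^2 + 16)

L{cos(4t)} = s/(s^2 + 16).
By the first shifting theorem, multiplying by e^(-2t) replaces s with s + 2.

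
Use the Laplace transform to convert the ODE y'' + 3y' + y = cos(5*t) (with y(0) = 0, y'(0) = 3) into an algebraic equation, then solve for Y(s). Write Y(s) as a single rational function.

Y(s) = (3*s^2 + s + 75)/(s^4 + 3*s^3 + 26*s^2 + 75*s + 25)

Take the Laplace transform of both sides.
The derivative rules (L{y''} = s^2 Y - s·y(0) - y'(0) and L{y'} = sY - y(0), with y(0) = 0, y'(0) = 3) turn the left side into (s^2 + 3*s + 1)Y - (3).
The right side is L{cos(5*t)} = s/(s^2 + 25).
So (s^2 + 3*s + 1)Y = s/(s^2 + 25) + (3).
Divide through and combine into a single rational function.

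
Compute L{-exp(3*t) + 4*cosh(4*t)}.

4*s/(s^2 - 16) - 1/(s - 3)

By linearity of the Laplace transform, transform each term separately.
(4)·[L{cosh(4t)} = s/(s^2 - 16)]; (-1)·[L{e^(3t)} = 1/(s - 3)].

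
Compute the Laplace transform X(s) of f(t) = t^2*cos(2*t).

X(s) = 2*s*(s^2 - 12)/(s^2 + 4)^3

L{cos(2t)} = s/(s^2 + 4).
Then apply L{t^2·g(t)} = (-1)^2 d^2/ds^2[G(s)] with G(s) = s/(s^2 + 4):
differentiating 2 times and applying the sign gives 2*s*(s^2 - 12)/(s^2 + 4)^3.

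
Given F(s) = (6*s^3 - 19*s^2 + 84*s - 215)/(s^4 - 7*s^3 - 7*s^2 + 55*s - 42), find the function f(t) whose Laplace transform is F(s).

f(t) = 5*exp(7*t) + 3*exp(2*t) - 6*exp(t) + 4*exp(-3*t)

Factor the denominator: s^4 - 7*s^3 - 7*s^2 + 55*s - 42 = (s - 7)*(s - 2)*(s - 1)*(s + 3).
Partial fraction decomposition gives [4/(s + 3)] + [5/(s - 7)] + [3/(s - 2)] + [-6/(s - 1)].
Invert each term: 4/(s + 3) ↔ 4e^(-3t); 5/(s - 7) ↔ 5e^(7t); 3/(s - 2) ↔ 3e^(2t); -6/(s - 1) ↔ -6e^(t).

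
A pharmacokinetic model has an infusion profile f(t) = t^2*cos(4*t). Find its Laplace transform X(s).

X(s) = 2*s*(s^2 - 48)/(s^2 + 16)^3

L{cos(4t)} = s/(s^2 + 16).
Then apply L{t^2·g(t)} = (-1)^2 d^2/ds^2[G(s)] with G(s) = s/(s^2 + 16):
differentiating 2 times and applying the sign gives 2*s*(s^2 - 48)/(s^2 + 16)^3.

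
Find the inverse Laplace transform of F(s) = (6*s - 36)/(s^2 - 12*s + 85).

Rewrite the denominator: s^2 - 12*s + 85 = (s - 6)^2 + 49.
The form in (s - 6) signals a first-shifting-theorem factor e^(6t).
Since L{cos(7t)} = s/(s^2 + 49), the inverse is e^(6*t)*cos(7*t), scaled by 6.

6*exp(6*t)*cos(7*t)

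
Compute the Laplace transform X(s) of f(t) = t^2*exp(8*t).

L{e^(8t)} = 1/(s - 8).
Then apply L{t^2·g(t)} = (-1)^2 d^2/ds^2[G(s)] with G(s) = 1/(s - 8):
differentiating 2 times and applying the sign gives 2/(s - 8)^3.

X(s) = 2/(s - 8)^3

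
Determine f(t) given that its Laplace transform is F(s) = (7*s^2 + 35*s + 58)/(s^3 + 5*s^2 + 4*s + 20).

Factor the denominator: s^3 + 5*s^2 + 4*s + 20 = (s + 5)*(s^2 + 4).
Partial fraction decomposition gives [2/(s + 5)] + [5*s/(s^2 + 4)] + [10/(s^2 + 4)].
Invert each term: 2/(s + 5) ↔ 2e^(-5t); 5·s/(s^2 + 4) ↔ 5cos(2t); 5·2/(s^2 + 4) ↔ 5sin(2t).

f(t) = 5*sin(2*t) + 5*cos(2*t) + 2*exp(-5*t)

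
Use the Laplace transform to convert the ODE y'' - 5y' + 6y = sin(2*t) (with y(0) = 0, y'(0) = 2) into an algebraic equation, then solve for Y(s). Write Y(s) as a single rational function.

Y(s) = (2*s^2 + 10)/(s^4 - 5*s^3 + 10*s^2 - 20*s + 24)

Apply the Laplace transform to the equation.
With L{y''} = s^2 Y - s·y(0) - y'(0) and L{y'} = sY - y(0), with y(0) = 0, y'(0) = 2: the LHS transforms to (s^2 - 5*s + 6)Y - (2).
The right side is L{sin(2*t)} = 2/(s^2 + 4).
So (s^2 - 5*s + 6)Y = 2/(s^2 + 4) + (2).
Divide through and combine into a single rational function.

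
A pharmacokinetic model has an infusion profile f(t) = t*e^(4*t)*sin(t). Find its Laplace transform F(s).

F(s) = 2*(s - 4)/(s^2 - 8*s + 17)^2

L{sin(t)} = 1/(s^2 + 1).
Multiplying by e^(4t) shifts s → s - 4, so L{e^(4*t)*sin(t)} = 1/((s - 4)^2 + 1).
Then apply L{t·g(t)} = -d/ds[G(s)] with G(s) = 1/((s - 4)^2 + 1):
differentiating 1 time and applying the sign gives 2*(s - 4)/(s^2 - 8*s + 17)^2.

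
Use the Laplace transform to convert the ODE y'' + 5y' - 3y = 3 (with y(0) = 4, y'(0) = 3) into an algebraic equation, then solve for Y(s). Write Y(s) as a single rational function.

Transform both sides with L{·}.
The derivative rules (L{y''} = s^2 Y - s·y(0) - y'(0) and L{y'} = sY - y(0), with y(0) = 4, y'(0) = 3) turn the left side into (s^2 + 5*s - 3)Y - (4*s + 23).
The right side is L{3} = 3/s.
So (s^2 + 5*s - 3)Y = 3/s + (4*s + 23).
Solve for Y(s) and write it as one ratio of polynomials.

Y(s) = (4*s^2 + 23*s + 3)/(s^3 + 5*s^2 - 3*s)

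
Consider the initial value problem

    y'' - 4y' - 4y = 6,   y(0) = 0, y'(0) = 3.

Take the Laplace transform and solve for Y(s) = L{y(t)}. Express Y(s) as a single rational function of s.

Y(s) = (3*s + 6)/(s^3 - 4*s^2 - 4*s)

Transform both sides with L{·}.
With L{y''} = s^2 Y - s·y(0) - y'(0) and L{y'} = sY - y(0), with y(0) = 0, y'(0) = 3: the LHS transforms to (s^2 - 4*s - 4)Y - (3).
The right side is L{6} = 6/s.
So (s^2 - 4*s - 4)Y = 6/s + (3).
Divide through and combine into a single rational function.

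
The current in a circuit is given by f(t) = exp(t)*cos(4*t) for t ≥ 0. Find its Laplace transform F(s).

F(s) = (s - 1)/((s - 1)^2 + 16)

L{cos(4t)} = s/(s^2 + 16).
By the first shifting theorem, multiplying by e^(t) replaces s with s - 1.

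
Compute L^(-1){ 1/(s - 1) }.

Since L{e^(t)} = 1/(s - 1), the inverse is e^(t).

exp(t)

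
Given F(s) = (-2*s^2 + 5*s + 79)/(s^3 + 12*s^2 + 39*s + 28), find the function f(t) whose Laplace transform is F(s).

f(t) = 4*exp(-t) - 3*exp(-4*t) - 3*exp(-7*t)

Factor the denominator: s^3 + 12*s^2 + 39*s + 28 = (s + 1)*(s + 4)*(s + 7).
Partial fraction decomposition gives [-3/(s + 7)] + [4/(s + 1)] + [-3/(s + 4)].
Invert each term: -3/(s + 7) ↔ -3e^(-7t); 4/(s + 1) ↔ 4e^(-t); -3/(s + 4) ↔ -3e^(-4t).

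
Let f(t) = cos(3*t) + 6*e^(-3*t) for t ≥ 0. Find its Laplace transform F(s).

Apply the Laplace transform termwise.
L{cos(3t)} = s/(s^2 + 9); (6)·[L{e^(-3t)} = 1/(s + 3)].

F(s) = s/(s^2 + 9) + 6/(s + 3)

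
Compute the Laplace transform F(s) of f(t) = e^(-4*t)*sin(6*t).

F(s) = 6/((s + 4)^2 + 36)

L{sin(6t)} = 6/(s^2 + 36).
By the first shifting theorem, multiplying by e^(-4t) replaces s with s + 4.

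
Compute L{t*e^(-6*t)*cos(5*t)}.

(s + 1)*(s + 11)/(s^2 + 12*s + 61)^2

L{cos(5t)} = s/(s^2 + 25).
Multiplying by e^(-6t) shifts s → s + 6, so L{e^(-6*t)*cos(5*t)} = (s + 6)/((s + 6)^2 + 25).
Then apply L{t·g(t)} = -d/ds[G(s)] with G(s) = (s + 6)/((s + 6)^2 + 25):
differentiating 1 time and applying the sign gives (s + 1)*(s + 11)/(s^2 + 12*s + 61)^2.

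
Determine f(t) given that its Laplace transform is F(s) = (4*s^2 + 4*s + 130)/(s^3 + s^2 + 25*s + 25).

f(t) = sin(5*t) - cos(5*t) + 5*exp(-t)

Factor the denominator: s^3 + s^2 + 25*s + 25 = (s + 1)*(s^2 + 25).
Partial fraction decomposition gives [5/(s + 1)] + [-s/(s^2 + 25)] + [5/(s^2 + 25)].
Invert each term: 5/(s + 1) ↔ 5e^(-t); -1·s/(s^2 + 25) ↔ -cos(5t); 1·5/(s^2 + 25) ↔ sin(5t).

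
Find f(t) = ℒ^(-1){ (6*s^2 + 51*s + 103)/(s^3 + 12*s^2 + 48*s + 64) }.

f(t) = -5*t^2*exp(-4*t)/2 + 3*t*exp(-4*t) + 6*exp(-4*t)

Factor the denominator: s^3 + 12*s^2 + 48*s + 64 = (s + 4)^3.
Partial fraction decomposition gives [6/(s + 4)] + [3/(s + 4)^2] + [-5/(s + 4)^3].
Invert each term: 6/(s + 4) ↔ 6e^(-4t); 3/(s + 4)^2 ↔ 3t·e^(-4t); -5/(s + 4)^3 ↔ (-5/2)t^2·e^(-4t).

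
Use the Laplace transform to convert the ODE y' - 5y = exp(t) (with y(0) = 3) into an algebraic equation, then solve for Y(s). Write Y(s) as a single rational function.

Y(s) = (3*s - 2)/(s^2 - 6*s + 5)

Transform both sides with L{·}.
Using L{y'} = sY - y(0) = sY - 3, the left side becomes (s - 5)Y - (3).
The right side is L{exp(t)} = 1/(s - 1).
So (s - 5)Y = 1/(s - 1) + (3).
Isolate Y and clear denominators.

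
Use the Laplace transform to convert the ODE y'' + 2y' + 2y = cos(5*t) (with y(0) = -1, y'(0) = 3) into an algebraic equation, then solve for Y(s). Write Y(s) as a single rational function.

Take the Laplace transform of both sides.
Using L{y''} = s^2 Y - s·y(0) - y'(0) and L{y'} = sY - y(0), with y(0) = -1, y'(0) = 3, the left side becomes (s^2 + 2*s + 2)Y - (-s + 1).
The right side is L{cos(5*t)} = s/(s^2 + 25).
So (s^2 + 2*s + 2)Y = s/(s^2 + 25) + (-s + 1).
Solve for Y(s) and write it as one ratio of polynomials.

Y(s) = (-s^3 + s^2 - 24*s + 25)/(s^4 + 2*s^3 + 27*s^2 + 50*s + 50)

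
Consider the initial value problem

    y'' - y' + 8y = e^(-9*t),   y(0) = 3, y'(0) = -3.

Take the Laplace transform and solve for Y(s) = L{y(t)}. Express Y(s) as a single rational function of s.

Laplace-transform each side.
With L{y''} = s^2 Y - s·y(0) - y'(0) and L{y'} = sY - y(0), with y(0) = 3, y'(0) = -3: the LHS transforms to (s^2 - s + 8)Y - (3*s - 6).
The right side is L{e^(-9*t)} = 1/(s + 9).
So (s^2 - s + 8)Y = 1/(s + 9) + (3*s - 6).
Solve for Y(s) and write it as one ratio of polynomials.

Y(s) = (3*s^2 + 21*s - 53)/(s^3 + 8*s^2 - s + 72)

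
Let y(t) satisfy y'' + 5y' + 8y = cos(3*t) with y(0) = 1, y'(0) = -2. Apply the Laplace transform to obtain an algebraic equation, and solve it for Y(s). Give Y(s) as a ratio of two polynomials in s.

Take the Laplace transform of both sides.
Using L{y''} = s^2 Y - s·y(0) - y'(0) and L{y'} = sY - y(0), with y(0) = 1, y'(0) = -2, the left side becomes (s^2 + 5*s + 8)Y - (s + 3).
The right side is L{cos(3*t)} = s/(s^2 + 9).
So (s^2 + 5*s + 8)Y = s/(s^2 + 9) + (s + 3).
Solve for Y(s) and write it as one ratio of polynomials.

Y(s) = (s^3 + 3*s^2 + 10*s + 27)/(s^4 + 5*s^3 + 17*s^2 + 45*s + 72)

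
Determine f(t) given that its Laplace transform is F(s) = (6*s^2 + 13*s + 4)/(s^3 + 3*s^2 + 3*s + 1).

f(t) = -3*t^2*exp(-t)/2 + t*exp(-t) + 6*exp(-t)

Factor the denominator: s^3 + 3*s^2 + 3*s + 1 = (s + 1)^3.
Partial fraction decomposition gives [6/(s + 1)] + [(s + 1)^(-2)] + [-3/(s + 1)^3].
Invert each term: 6/(s + 1) ↔ 6e^(-t); 1/(s + 1)^2 ↔ t·e^(-t); -3/(s + 1)^3 ↔ (-3/2)t^2·e^(-t).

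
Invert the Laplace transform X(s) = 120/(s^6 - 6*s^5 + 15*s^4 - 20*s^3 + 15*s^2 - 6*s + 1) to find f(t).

f(t) = t^5*exp(t)

Rewrite the denominator: s^6 - 6*s^5 + 15*s^4 - 20*s^3 + 15*s^2 - 6*s + 1 = (s - 1)^6.
The form in (s - 1) signals a first-shifting-theorem factor e^(t).
Since L{t^5} = 5!/s^6 = 120/s^6, the inverse is t^5*e^(t).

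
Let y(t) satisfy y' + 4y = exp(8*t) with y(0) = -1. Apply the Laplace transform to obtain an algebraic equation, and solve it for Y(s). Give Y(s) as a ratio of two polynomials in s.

Y(s) = (-s + 9)/(s^2 - 4*s - 32)

Laplace-transform each side.
Using L{y'} = sY - y(0) = sY - (-1), the left side becomes (s + 4)Y - (-1).
The right side is L{exp(8*t)} = 1/(s - 8).
So (s + 4)Y = 1/(s - 8) + (-1).
Isolate Y and clear denominators.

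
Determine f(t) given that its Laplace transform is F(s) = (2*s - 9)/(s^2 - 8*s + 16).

Factor the denominator: s^2 - 8*s + 16 = (s - 4)^2.
Partial fraction decomposition gives [2/(s - 4)] + [-1/(s - 4)^2].
Invert each term: 2/(s - 4) ↔ 2e^(4t); -1/(s - 4)^2 ↔ -t·e^(4t).

f(t) = -t*exp(4*t) + 2*exp(4*t)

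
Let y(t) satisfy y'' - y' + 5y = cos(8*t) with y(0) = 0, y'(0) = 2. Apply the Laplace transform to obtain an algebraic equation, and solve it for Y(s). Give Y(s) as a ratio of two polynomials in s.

Y(s) = (2*s^2 + s + 128)/(s^4 - s^3 + 69*s^2 - 64*s + 320)

Take the Laplace transform of both sides.
With L{y''} = s^2 Y - s·y(0) - y'(0) and L{y'} = sY - y(0), with y(0) = 0, y'(0) = 2: the LHS transforms to (s^2 - s + 5)Y - (2).
The right side is L{cos(8*t)} = s/(s^2 + 64).
So (s^2 - s + 5)Y = s/(s^2 + 64) + (2).
Solve for Y(s) and write it as one ratio of polynomials.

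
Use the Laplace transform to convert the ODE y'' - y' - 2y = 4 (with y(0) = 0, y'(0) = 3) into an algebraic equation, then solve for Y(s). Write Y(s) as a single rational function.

Transform both sides with L{·}.
Using L{y''} = s^2 Y - s·y(0) - y'(0) and L{y'} = sY - y(0), with y(0) = 0, y'(0) = 3, the left side becomes (s^2 - s - 2)Y - (3).
The right side is L{4} = 4/s.
So (s^2 - s - 2)Y = 4/s + (3).
Isolate Y and clear denominators.

Y(s) = (3*s + 4)/(s^3 - s^2 - 2*s)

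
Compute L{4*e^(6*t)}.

L{4} = 4/s.
By the first shifting theorem, multiplying by e^(6t) replaces s with s - 6.

4/(s - 6)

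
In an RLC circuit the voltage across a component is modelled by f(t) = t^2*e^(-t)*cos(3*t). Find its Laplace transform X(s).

X(s) = 2*(s + 1)*(s^2 + 2*s - 26)/(s^2 + 2*s + 10)^3

L{cos(3t)} = s/(s^2 + 9).
Multiplying by e^(-t) shifts s → s + 1, so L{e^(-t)*cos(3*t)} = (s + 1)/((s + 1)^2 + 9).
Then apply L{t^2·g(t)} = (-1)^2 d^2/ds^2[G(s)] with G(s) = (s + 1)/((s + 1)^2 + 9):
differentiating 2 times and applying the sign gives 2*(s + 1)*(s^2 + 2*s - 26)/(s^2 + 2*s + 10)^3.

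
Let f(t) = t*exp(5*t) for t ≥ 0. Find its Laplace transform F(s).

F(s) = (s - 5)^(-2)

L{e^(5t)} = 1/(s - 5).
Then apply L{t·g(t)} = -d/ds[G(s)] with G(s) = 1/(s - 5):
differentiating 1 time and applying the sign gives (s - 5)^(-2).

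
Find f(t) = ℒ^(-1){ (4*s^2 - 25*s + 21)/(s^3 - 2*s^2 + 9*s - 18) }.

f(t) = -exp(2*t) - 5*sin(3*t) + 5*cos(3*t)

Factor the denominator: s^3 - 2*s^2 + 9*s - 18 = (s - 2)*(s^2 + 9).
Partial fraction decomposition gives [-1/(s - 2)] + [5*s/(s^2 + 9)] + [-15/(s^2 + 9)].
Invert each term: -1/(s - 2) ↔ -e^(2t); 5·s/(s^2 + 9) ↔ 5cos(3t); -5·3/(s^2 + 9) ↔ -5sin(3t).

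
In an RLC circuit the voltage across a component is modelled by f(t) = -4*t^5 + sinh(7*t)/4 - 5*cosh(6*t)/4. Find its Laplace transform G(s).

The transform is linear, so treat each term independently.
(-5/4)·[L{cosh(6t)} = s/(s^2 - 36)]; (1/4)·[L{sinh(7t)} = 7/(s^2 - 49)]; (-4)·[L{t^5} = 5!/s^6 = 120/s^6].

G(s) = -5*s/(4*(s^2 - 36)) + 7/(4*(s^2 - 49)) - 480/s^6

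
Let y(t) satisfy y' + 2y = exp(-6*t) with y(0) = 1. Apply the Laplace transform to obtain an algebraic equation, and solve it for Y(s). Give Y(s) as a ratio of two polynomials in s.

Y(s) = (s + 7)/(s^2 + 8*s + 12)

Laplace-transform each side.
Using L{y'} = sY - y(0) = sY - 1, the left side becomes (s + 2)Y - (1).
The right side is L{exp(-6*t)} = 1/(s + 6).
So (s + 2)Y = 1/(s + 6) + (1).
Solve for Y(s) and write it as one ratio of polynomials.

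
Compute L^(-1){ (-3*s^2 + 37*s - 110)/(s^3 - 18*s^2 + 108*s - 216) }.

Factor the denominator: s^3 - 18*s^2 + 108*s - 216 = (s - 6)^3.
Partial fraction decomposition gives [-3/(s - 6)] + [(s - 6)^(-2)] + [4/(s - 6)^3].
Invert each term: -3/(s - 6) ↔ -3e^(6t); 1/(s - 6)^2 ↔ t·e^(6t); 4/(s - 6)^3 ↔ (2)t^2·e^(6t).

2*t^2*exp(6*t) + t*exp(6*t) - 3*exp(6*t)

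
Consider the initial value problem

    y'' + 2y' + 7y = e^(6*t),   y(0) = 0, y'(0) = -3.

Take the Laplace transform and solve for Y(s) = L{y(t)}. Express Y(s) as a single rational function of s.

Laplace-transform each side.
With L{y''} = s^2 Y - s·y(0) - y'(0) and L{y'} = sY - y(0), with y(0) = 0, y'(0) = -3: the LHS transforms to (s^2 + 2*s + 7)Y - (-3).
The right side is L{e^(6*t)} = 1/(s - 6).
So (s^2 + 2*s + 7)Y = 1/(s - 6) + (-3).
Isolate Y and clear denominators.

Y(s) = (-3*s + 19)/(s^3 - 4*s^2 - 5*s - 42)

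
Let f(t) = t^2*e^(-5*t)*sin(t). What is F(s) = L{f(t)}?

F(s) = 2*(3*s^2 + 30*s + 74)/(s^2 + 10*s + 26)^3

L{sin(t)} = 1/(s^2 + 1).
Multiplying by e^(-5t) shifts s → s + 5, so L{e^(-5*t)*sin(t)} = 1/((s + 5)^2 + 1).
Then apply L{t^2·g(t)} = (-1)^2 d^2/ds^2[G(s)] with G(s) = 1/((s + 5)^2 + 1):
differentiating 2 times and applying the sign gives 2*(3*s^2 + 30*s + 74)/(s^2 + 10*s + 26)^3.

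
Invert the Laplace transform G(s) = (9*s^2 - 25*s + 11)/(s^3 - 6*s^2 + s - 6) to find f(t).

f(t) = 5*exp(6*t) - sin(t) + 4*cos(t)

Factor the denominator: s^3 - 6*s^2 + s - 6 = (s - 6)*(s^2 + 1).
Partial fraction decomposition gives [5/(s - 6)] + [4*s/(s^2 + 1)] + [-1/(s^2 + 1)].
Invert each term: 5/(s - 6) ↔ 5e^(6t); 4·s/(s^2 + 1) ↔ 4cos(t); -1·1/(s^2 + 1) ↔ -sin(t).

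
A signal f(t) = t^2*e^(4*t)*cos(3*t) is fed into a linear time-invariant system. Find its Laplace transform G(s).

L{cos(3t)} = s/(s^2 + 9).
Multiplying by e^(4t) shifts s → s - 4, so L{e^(4*t)*cos(3*t)} = (s - 4)/((s - 4)^2 + 9).
Then apply L{t^2·g(t)} = (-1)^2 d^2/ds^2[H(s)] with H(s) = (s - 4)/((s - 4)^2 + 9):
differentiating 2 times and applying the sign gives 2*(s - 4)*(s^2 - 8*s - 11)/(s^2 - 8*s + 25)^3.

G(s) = 2*(s - 4)*(s^2 - 8*s - 11)/(s^2 - 8*s + 25)^3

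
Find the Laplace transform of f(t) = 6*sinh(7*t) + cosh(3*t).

s/(s^2 - 9) + 42/(s^2 - 49)

By linearity of the Laplace transform, transform each term separately.
(6)·[L{sinh(7t)} = 7/(s^2 - 49)]; L{cosh(3t)} = s/(s^2 - 9).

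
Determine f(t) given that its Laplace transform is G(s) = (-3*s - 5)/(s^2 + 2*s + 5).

Complete the square in the denominator: s^2 + 2*s + 5 = (s + 1)^2 + 2^2.
Split the numerator to match: -3*s - 5 = -3·(s + 1) - 1·2.
Invert each term: -3·(s + 1)/((s + 1)^2 + 4) ↔ -3e^(-t)cos(2t); -1·2/((s + 1)^2 + 4) ↔ -e^(-t)sin(2t).

f(t) = -exp(-t)*sin(2*t) - 3*exp(-t)*cos(2*t)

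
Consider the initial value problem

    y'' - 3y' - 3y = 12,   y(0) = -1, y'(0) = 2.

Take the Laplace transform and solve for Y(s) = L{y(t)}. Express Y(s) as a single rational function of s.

Apply the Laplace transform to the equation.
The derivative rules (L{y''} = s^2 Y - s·y(0) - y'(0) and L{y'} = sY - y(0), with y(0) = -1, y'(0) = 2) turn the left side into (s^2 - 3*s - 3)Y - (-s + 5).
The right side is L{12} = 12/s.
So (s^2 - 3*s - 3)Y = 12/s + (-s + 5).
Divide through and combine into a single rational function.

Y(s) = (-s^2 + 5*s + 12)/(s^3 - 3*s^2 - 3*s)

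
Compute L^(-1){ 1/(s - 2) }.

exp(2*t)

Since L{e^(2t)} = 1/(s - 2), the inverse is exp(2*t).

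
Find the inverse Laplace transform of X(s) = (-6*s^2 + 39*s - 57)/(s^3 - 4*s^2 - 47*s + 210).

-3*exp(6*t) + exp(5*t) - 4*exp(-7*t)

Factor the denominator: s^3 - 4*s^2 - 47*s + 210 = (s - 6)*(s - 5)*(s + 7).
Partial fraction decomposition gives [1/(s - 5)] + [-3/(s - 6)] + [-4/(s + 7)].
Invert each term: 1/(s - 5) ↔ e^(5t); -3/(s - 6) ↔ -3e^(6t); -4/(s + 7) ↔ -4e^(-7t).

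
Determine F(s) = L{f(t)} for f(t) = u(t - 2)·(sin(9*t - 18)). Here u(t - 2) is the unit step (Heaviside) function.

By the second shifting theorem, L{u(t - c)·g(t - c)} = e^(-cs)·G(s) with c = 2 and G(s) = L{g(t)}.
L{sin(9t)} = 9/(s^2 + 81).

F(s) = 9*exp(-2*s)/(s^2 + 81)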